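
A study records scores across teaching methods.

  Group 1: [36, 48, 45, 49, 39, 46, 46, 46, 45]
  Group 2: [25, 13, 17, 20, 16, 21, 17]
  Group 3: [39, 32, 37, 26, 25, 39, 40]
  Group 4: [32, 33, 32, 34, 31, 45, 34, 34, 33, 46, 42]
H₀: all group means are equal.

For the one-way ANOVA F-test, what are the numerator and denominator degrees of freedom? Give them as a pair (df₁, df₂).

degrees of freedom = [3, 30]

k = 4 groups, N = 34 total
df = (k−1, N−k) = (4−1, 34−4) = (3, 30)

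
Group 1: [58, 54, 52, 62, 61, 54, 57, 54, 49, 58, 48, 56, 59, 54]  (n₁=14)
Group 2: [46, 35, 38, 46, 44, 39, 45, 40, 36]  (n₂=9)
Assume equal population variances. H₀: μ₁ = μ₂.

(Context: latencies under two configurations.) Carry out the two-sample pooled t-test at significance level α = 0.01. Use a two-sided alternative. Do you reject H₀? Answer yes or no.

reject H₀: yes

x̄₁=55.429, s₁=4.108, n₁=14
x̄₂=41.000, s₂=4.330, n₂=9
s_p² = [13·4.108² + 8·4.330²]/21 = 17.5918
SE = √(s_p²·(1/14+1/9)) = 1.7920
t = (55.429−41.000)/1.7920 = 8.0517
df = 21
p-value (two-sided) = 0.00000
At α=0.01: p < α → reject H₀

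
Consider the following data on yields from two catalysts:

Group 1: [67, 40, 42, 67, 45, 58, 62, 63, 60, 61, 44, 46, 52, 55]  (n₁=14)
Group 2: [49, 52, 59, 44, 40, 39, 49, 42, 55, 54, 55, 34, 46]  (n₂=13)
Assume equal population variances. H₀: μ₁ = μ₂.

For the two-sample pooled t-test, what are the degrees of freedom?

degrees of freedom = 25

df = n₁ + n₂ − 2 = 14 + 13 − 2 = 25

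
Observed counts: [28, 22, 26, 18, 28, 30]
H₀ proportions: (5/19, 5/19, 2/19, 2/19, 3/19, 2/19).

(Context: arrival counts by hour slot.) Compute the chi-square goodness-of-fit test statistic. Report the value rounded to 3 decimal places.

test statistic = 31.117

n = 152; E_i = n·p_i = [40.00, 40.00, 16.00, 16.00, 24.00, 16.00]
χ² = (28−40.00)²/40.00 + (22−40.00)²/40.00 + (26−16.00)²/16.00 + (18−16.00)²/16.00 + (28−24.00)²/24.00 + (30−16.00)²/16.00 = 31.1167
df = 5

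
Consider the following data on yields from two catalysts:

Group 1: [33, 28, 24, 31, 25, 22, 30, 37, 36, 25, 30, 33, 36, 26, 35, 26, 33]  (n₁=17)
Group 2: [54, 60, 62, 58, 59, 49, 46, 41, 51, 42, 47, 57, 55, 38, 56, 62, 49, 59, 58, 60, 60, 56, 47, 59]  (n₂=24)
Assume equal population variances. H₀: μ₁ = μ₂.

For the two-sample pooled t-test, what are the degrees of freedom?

df = n₁ + n₂ − 2 = 17 + 24 − 2 = 39

degrees of freedom = 39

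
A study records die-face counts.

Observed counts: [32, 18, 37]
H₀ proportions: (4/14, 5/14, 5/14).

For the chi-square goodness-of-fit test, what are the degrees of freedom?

degrees of freedom = 2

df = k − 1 = 3 − 1 = 2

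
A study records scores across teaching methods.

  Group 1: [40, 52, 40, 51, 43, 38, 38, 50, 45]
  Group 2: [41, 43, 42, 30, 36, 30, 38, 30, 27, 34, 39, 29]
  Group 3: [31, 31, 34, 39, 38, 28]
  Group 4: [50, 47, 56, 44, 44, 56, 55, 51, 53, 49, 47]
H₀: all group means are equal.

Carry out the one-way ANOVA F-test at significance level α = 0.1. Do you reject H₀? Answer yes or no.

reject H₀: yes

Group means [44.11, 34.92, 33.50, 50.18], grand mean 41.289
SSB = Σnᵢ(x̄ᵢ−x̄)² = 1792.874; SSW = ΣΣ(x−x̄ᵢ)² = 896.942
MSB = 1792.874/3 = 597.6246; MSW = 896.942/34 = 26.3806
F = MSB/MSW = 22.6539
df = (3, 34)
p-value (upper-tail) = 0.00000
At α=0.1: p < α → reject H₀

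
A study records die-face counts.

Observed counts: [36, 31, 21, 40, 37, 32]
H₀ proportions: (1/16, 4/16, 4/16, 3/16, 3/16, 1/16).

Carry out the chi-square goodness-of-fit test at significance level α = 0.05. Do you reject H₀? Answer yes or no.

n = 197; E_i = n·p_i = [12.31, 49.25, 49.25, 36.94, 36.94, 12.31]
χ² = (36−12.31)²/12.31 + (31−49.25)²/49.25 + (21−49.25)²/49.25 + (40−36.94)²/36.94 + (37−36.94)²/36.94 + (32−12.31)²/12.31 = 100.2724
df = 5
p-value (upper-tail) = 0.00000
At α=0.05: p < α → reject H₀

reject H₀: yes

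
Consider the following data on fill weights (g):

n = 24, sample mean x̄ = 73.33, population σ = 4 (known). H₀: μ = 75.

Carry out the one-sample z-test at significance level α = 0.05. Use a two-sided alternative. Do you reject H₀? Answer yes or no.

SE = σ/√n = 4/√24 = 0.8165
z = (x̄−μ₀)/SE = (73.33−75)/0.8165 = -2.0453
p-value (two-sided) = 0.04082
At α=0.05: p < α → reject H₀

reject H₀: yes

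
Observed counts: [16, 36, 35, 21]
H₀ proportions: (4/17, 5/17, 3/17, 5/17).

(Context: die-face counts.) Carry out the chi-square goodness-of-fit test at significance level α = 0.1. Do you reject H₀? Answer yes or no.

n = 108; E_i = n·p_i = [25.41, 31.76, 19.06, 31.76]
χ² = (16−25.41)²/25.41 + (36−31.76)²/31.76 + (35−19.06)²/19.06 + (21−31.76)²/31.76 = 21.0321
df = 3
p-value (upper-tail) = 0.00010
At α=0.1: p < α → reject H₀

reject H₀: yes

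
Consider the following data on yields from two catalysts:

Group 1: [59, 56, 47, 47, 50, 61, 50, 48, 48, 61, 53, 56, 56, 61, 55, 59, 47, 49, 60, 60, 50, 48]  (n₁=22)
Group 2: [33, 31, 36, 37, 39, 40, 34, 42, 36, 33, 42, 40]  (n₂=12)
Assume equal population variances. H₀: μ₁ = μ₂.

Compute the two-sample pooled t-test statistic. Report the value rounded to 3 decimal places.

x̄₁=53.682, s₁=5.384, n₁=22
x̄₂=36.917, s₂=3.704, n₂=12
s_p² = [21·5.384² + 11·3.704²]/32 = 23.7403
SE = √(s_p²·(1/22+1/12)) = 1.7486
t = (53.682−36.917)/1.7486 = 9.5880
df = 32

test statistic = 9.588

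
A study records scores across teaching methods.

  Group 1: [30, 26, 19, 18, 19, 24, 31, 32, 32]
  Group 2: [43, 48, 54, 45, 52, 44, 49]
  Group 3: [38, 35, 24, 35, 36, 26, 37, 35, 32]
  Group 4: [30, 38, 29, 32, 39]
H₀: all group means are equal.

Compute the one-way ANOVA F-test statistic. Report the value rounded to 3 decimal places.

test statistic = 25.940

Group means [25.67, 47.86, 33.11, 33.60], grand mean 34.400
SSB = Σnᵢ(x̄ᵢ−x̄)² = 1972.254; SSW = ΣΣ(x−x̄ᵢ)² = 658.946
MSB = 1972.254/3 = 657.4180; MSW = 658.946/26 = 25.3441
F = MSB/MSW = 25.9397
df = (3, 26)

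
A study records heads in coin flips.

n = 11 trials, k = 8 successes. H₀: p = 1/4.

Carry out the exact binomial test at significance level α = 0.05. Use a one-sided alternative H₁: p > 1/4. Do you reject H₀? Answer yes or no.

reject H₀: yes

Exact binomial: n=11, k=8, p₀=1/4=0.2500
P(X≥8) from Σ C(n,i)·p₀^i·(1−p₀)^(n−i)
p-value (one-sided, H₁ greater) = 0.00119
At α=0.05: p < α → reject H₀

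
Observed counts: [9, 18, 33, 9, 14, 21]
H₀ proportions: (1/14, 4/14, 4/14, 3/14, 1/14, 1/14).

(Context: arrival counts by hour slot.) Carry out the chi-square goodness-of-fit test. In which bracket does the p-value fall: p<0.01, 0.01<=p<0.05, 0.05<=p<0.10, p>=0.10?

p-value bracket: p<0.01

n = 104; E_i = n·p_i = [7.43, 29.71, 29.71, 22.29, 7.43, 7.43]
χ² = (9−7.43)²/7.43 + (18−29.71)²/29.71 + (33−29.71)²/29.71 + (9−22.29)²/22.29 + (14−7.43)²/7.43 + (21−7.43)²/7.43 = 43.8413
df = 5
p-value (upper-tail) = 0.00000
→ bracket: p<0.01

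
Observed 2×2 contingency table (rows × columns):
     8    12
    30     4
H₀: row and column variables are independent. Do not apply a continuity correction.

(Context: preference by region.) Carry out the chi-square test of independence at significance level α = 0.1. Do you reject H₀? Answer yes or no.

reject H₀: yes

Row totals [20, 34], col totals [38, 16], n=54
χ² = (8−14.07)²/14.07 + (12−5.93)²/5.93 + (30−23.93)²/23.93 + (4−10.07)²/10.07 = 14.0517
df = 1
p-value (upper-tail) = 0.00018
At α=0.1: p < α → reject H₀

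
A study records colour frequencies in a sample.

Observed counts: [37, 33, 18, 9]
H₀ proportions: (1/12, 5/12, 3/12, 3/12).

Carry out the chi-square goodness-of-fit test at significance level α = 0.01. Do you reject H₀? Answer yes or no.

reject H₀: yes

n = 97; E_i = n·p_i = [8.08, 40.42, 24.25, 24.25]
χ² = (37−8.08)²/8.08 + (33−40.42)²/40.42 + (18−24.25)²/24.25 + (9−24.25)²/24.25 = 116.0062
df = 3
p-value (upper-tail) = 0.00000
At α=0.01: p < α → reject H₀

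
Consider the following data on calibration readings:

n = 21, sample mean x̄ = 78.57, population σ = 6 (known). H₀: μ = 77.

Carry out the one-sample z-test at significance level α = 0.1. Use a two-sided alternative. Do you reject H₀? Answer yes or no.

SE = σ/√n = 6/√21 = 1.3093
z = (x̄−μ₀)/SE = (78.57−77)/1.3093 = 1.1991
p-value (two-sided) = 0.23049
At α=0.1: p ≥ α → fail to reject H₀

reject H₀: no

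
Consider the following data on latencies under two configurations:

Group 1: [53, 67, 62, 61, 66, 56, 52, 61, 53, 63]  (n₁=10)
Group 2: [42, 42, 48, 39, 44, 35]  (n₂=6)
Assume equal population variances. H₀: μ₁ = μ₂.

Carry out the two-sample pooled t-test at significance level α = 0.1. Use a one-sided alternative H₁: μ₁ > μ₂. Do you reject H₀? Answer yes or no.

x̄₁=59.400, s₁=5.522, n₁=10
x̄₂=41.667, s₂=4.412, n₂=6
s_p² = [9·5.522² + 5·4.412²]/14 = 26.5524
SE = √(s_p²·(1/10+1/6)) = 2.6609
t = (59.400−41.667)/2.6609 = 6.6643
df = 14
p-value (one-sided, H₁ greater) = 0.00001
At α=0.1: p < α → reject H₀

reject H₀: yes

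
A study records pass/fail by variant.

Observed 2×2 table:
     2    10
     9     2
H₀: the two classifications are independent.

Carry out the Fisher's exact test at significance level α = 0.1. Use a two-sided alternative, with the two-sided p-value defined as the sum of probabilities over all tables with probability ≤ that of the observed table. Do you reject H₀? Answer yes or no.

reject H₀: yes

Margins: r₁=12, r₂=11, c₁=11, c₂=12, n=23
p_obs = C(12,2)·C(11,9)/C(23,11); sum pmf over tables with pmf ≤ p_obs
p-value (two-sided) = 0.00333
At α=0.1: p < α → reject H₀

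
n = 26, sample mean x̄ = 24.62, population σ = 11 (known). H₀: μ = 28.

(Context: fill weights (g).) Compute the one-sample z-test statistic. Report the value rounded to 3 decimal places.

SE = σ/√n = 11/√26 = 2.1573
z = (x̄−μ₀)/SE = (24.62−28)/2.1573 = -1.5668

test statistic = -1.567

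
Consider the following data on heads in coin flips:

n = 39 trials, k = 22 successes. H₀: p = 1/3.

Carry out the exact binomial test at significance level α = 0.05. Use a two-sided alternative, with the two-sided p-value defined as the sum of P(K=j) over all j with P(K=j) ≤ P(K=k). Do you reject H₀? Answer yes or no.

Exact binomial: n=39, k=22, p₀=1/3=0.3333
P(X=j) = C(n,j)·p₀^j·(1−p₀)^(n−j); p = Σ P(X=j) over j with P(X=j) ≤ P(X=22)
p-value (two-sided) = 0.00343
At α=0.05: p < α → reject H₀

reject H₀: yes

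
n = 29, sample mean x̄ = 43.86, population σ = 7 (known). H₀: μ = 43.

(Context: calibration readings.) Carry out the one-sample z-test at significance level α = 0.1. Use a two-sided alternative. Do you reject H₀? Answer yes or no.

SE = σ/√n = 7/√29 = 1.2999
z = (x̄−μ₀)/SE = (43.86−43)/1.2999 = 0.6616
p-value (two-sided) = 0.50822
At α=0.1: p ≥ α → fail to reject H₀

reject H₀: no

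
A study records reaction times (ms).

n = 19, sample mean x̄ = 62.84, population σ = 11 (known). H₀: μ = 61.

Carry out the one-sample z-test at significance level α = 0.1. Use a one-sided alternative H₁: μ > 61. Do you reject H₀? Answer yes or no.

reject H₀: no

SE = σ/√n = 11/√19 = 2.5236
z = (x̄−μ₀)/SE = (62.84−61)/2.5236 = 0.7291
p-value (one-sided, H₁ greater) = 0.23296
At α=0.1: p ≥ α → fail to reject H₀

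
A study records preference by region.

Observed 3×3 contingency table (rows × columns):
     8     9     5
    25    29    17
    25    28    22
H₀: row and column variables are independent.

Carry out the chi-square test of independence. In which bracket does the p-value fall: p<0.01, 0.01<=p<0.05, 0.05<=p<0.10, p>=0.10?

Row totals [22, 71, 75], col totals [58, 66, 44], n=168
χ² = (8−7.60)²/7.60 + (9−8.64)²/8.64 + (5−5.76)²/5.76 + (25−24.51)²/24.51 + (29−27.89)²/27.89 + (17−18.60)²/18.60 + (25−25.89)²/25.89 + (28−29.46)²/29.46 + (22−19.64)²/19.64 = 0.7140
df = 4
p-value (upper-tail) = 0.94959
→ bracket: p>=0.10

p-value bracket: p>=0.10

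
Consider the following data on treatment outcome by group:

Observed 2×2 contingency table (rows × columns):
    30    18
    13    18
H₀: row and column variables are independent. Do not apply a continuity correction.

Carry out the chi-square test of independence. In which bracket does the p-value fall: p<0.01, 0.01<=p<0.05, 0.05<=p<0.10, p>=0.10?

Row totals [48, 31], col totals [43, 36], n=79
χ² = (30−26.13)²/26.13 + (18−21.87)²/21.87 + (13−16.87)²/16.87 + (18−14.13)²/14.13 = 3.2114
df = 1
p-value (upper-tail) = 0.07313
→ bracket: 0.05<=p<0.10

p-value bracket: 0.05<=p<0.10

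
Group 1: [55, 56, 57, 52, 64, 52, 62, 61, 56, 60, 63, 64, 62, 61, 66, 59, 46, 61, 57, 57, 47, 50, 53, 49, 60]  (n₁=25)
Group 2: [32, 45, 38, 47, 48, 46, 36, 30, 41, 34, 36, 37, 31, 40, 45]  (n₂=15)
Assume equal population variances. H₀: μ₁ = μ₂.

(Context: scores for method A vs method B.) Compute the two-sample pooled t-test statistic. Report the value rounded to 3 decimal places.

x̄₁=57.200, s₁=5.553, n₁=25
x̄₂=39.067, s₂=6.053, n₂=15
s_p² = [24·5.553² + 14·6.053²]/38 = 32.9719
SE = √(s_p²·(1/25+1/15)) = 1.8754
t = (57.200−39.067)/1.8754 = 9.6692
df = 38

test statistic = 9.669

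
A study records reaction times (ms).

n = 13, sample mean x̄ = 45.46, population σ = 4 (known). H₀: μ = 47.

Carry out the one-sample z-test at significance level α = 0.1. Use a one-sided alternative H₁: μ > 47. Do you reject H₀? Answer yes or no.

reject H₀: no

SE = σ/√n = 4/√13 = 1.1094
z = (x̄−μ₀)/SE = (45.46−47)/1.1094 = -1.3881
p-value (one-sided, H₁ greater) = 0.91745
At α=0.1: p ≥ α → fail to reject H₀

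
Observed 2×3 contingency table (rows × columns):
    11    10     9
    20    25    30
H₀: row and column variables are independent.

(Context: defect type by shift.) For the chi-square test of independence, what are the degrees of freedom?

df = (r−1)(c−1) = (2−1)·(3−1) = 2

degrees of freedom = 2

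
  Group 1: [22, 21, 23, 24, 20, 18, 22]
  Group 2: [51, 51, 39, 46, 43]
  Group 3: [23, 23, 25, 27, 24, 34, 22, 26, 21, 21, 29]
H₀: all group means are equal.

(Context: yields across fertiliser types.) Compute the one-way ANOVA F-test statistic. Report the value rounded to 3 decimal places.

Group means [21.43, 46.00, 25.00], grand mean 28.478
SSB = Σnᵢ(x̄ᵢ−x̄)² = 2016.025; SSW = ΣΣ(x−x̄ᵢ)² = 283.714
MSB = 2016.025/2 = 1008.0124; MSW = 283.714/20 = 14.1857
F = MSB/MSW = 71.0583
df = (2, 20)

test statistic = 71.058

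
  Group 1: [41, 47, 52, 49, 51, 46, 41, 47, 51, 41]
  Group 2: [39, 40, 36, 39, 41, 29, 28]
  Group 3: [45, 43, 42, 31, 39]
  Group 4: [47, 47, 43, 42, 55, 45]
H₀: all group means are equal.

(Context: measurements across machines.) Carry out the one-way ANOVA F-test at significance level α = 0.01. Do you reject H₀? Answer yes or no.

reject H₀: yes

Group means [46.60, 36.00, 40.00, 46.50], grand mean 42.750
SSB = Σnᵢ(x̄ᵢ−x̄)² = 589.350; SSW = ΣΣ(x−x̄ᵢ)² = 567.900
MSB = 589.350/3 = 196.4500; MSW = 567.900/24 = 23.6625
F = MSB/MSW = 8.3022
df = (3, 24)
p-value (upper-tail) = 0.00058
At α=0.01: p < α → reject H₀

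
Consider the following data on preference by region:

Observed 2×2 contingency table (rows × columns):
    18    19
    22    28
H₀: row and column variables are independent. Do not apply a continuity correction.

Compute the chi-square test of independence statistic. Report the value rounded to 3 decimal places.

test statistic = 0.185

Row totals [37, 50], col totals [40, 47], n=87
χ² = (18−17.01)²/17.01 + (19−19.99)²/19.99 + (22−22.99)²/22.99 + (28−27.01)²/27.01 = 0.1850
df = 1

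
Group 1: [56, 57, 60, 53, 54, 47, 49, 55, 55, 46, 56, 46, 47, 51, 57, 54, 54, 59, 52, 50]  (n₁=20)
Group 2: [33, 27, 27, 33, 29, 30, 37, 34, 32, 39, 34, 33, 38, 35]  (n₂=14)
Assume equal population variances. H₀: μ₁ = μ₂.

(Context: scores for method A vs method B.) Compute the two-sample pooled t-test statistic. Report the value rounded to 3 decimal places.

test statistic = 14.126

x̄₁=52.900, s₁=4.266, n₁=20
x̄₂=32.929, s₂=3.731, n₂=14
s_p² = [19·4.266² + 13·3.731²]/32 = 16.4603
SE = √(s_p²·(1/20+1/14)) = 1.4138
t = (52.900−32.929)/1.4138 = 14.1264
df = 32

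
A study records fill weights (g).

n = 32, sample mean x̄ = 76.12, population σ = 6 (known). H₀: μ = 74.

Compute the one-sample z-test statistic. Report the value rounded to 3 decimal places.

test statistic = 1.999

SE = σ/√n = 6/√32 = 1.0607
z = (x̄−μ₀)/SE = (76.12−74)/1.0607 = 1.9988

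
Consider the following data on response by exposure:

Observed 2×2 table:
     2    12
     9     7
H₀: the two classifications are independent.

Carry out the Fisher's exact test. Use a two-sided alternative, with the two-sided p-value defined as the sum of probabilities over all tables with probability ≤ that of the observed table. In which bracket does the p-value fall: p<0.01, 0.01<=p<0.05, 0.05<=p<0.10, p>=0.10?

Margins: r₁=14, r₂=16, c₁=11, c₂=19, n=30
p_obs = C(14,2)·C(16,9)/C(30,11); sum pmf over tables with pmf ≤ p_obs
p-value (two-sided) = 0.02589
→ bracket: 0.01<=p<0.05

p-value bracket: 0.01<=p<0.05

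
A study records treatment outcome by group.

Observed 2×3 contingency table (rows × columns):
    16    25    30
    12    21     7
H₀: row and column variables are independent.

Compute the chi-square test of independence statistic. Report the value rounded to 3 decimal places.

test statistic = 7.114

Row totals [71, 40], col totals [28, 46, 37], n=111
χ² = (16−17.91)²/17.91 + (25−29.42)²/29.42 + (30−23.67)²/23.67 + (12−10.09)²/10.09 + (21−16.58)²/16.58 + (7−13.33)²/13.33 = 7.1137
df = 2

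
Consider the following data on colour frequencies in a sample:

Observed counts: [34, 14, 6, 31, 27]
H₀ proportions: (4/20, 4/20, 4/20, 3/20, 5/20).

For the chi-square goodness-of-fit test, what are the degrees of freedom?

degrees of freedom = 4

df = k − 1 = 5 − 1 = 4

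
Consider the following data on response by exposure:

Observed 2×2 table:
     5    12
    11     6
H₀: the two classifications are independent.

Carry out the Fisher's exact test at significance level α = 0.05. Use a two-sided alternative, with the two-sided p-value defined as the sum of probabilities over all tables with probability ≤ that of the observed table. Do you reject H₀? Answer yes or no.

reject H₀: no

Margins: r₁=17, r₂=17, c₁=16, c₂=18, n=34
p_obs = C(17,5)·C(17,11)/C(34,16); sum pmf over tables with pmf ≤ p_obs
p-value (two-sided) = 0.08441
At α=0.05: p ≥ α → fail to reject H₀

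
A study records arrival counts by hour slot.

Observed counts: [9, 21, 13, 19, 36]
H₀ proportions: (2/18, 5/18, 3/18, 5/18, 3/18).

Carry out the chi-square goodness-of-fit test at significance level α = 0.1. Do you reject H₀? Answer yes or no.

n = 98; E_i = n·p_i = [10.89, 27.22, 16.33, 27.22, 16.33]
χ² = (9−10.89)²/10.89 + (21−27.22)²/27.22 + (13−16.33)²/16.33 + (19−27.22)²/27.22 + (36−16.33)²/16.33 = 28.5939
df = 4
p-value (upper-tail) = 0.00001
At α=0.1: p < α → reject H₀

reject H₀: yes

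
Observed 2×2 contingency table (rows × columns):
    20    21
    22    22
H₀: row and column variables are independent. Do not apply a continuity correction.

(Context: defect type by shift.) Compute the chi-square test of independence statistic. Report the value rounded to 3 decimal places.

Row totals [41, 44], col totals [42, 43], n=85
χ² = (20−20.26)²/20.26 + (21−20.74)²/20.74 + (22−21.74)²/21.74 + (22−22.26)²/22.26 = 0.0126
df = 1

test statistic = 0.013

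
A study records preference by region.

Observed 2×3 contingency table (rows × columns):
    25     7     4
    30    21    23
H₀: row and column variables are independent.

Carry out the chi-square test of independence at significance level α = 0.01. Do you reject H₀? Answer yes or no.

reject H₀: no

Row totals [36, 74], col totals [55, 28, 27], n=110
χ² = (25−18.00)²/18.00 + (7−9.16)²/9.16 + (4−8.84)²/8.84 + (30−37.00)²/37.00 + (21−18.84)²/18.84 + (23−18.16)²/18.16 = 8.7408
df = 2
p-value (upper-tail) = 0.01265
At α=0.01: p ≥ α → fail to reject H₀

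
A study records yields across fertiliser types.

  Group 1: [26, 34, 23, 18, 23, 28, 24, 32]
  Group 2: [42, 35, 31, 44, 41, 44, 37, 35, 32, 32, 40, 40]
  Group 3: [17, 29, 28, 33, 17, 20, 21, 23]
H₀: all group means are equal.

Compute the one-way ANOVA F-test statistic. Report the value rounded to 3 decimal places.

Group means [26.00, 37.75, 23.50], grand mean 30.321
SSB = Σnᵢ(x̄ᵢ−x̄)² = 1183.857; SSW = ΣΣ(x−x̄ᵢ)² = 678.250
MSB = 1183.857/2 = 591.9286; MSW = 678.250/25 = 27.1300
F = MSB/MSW = 21.8182
df = (2, 25)

test statistic = 21.818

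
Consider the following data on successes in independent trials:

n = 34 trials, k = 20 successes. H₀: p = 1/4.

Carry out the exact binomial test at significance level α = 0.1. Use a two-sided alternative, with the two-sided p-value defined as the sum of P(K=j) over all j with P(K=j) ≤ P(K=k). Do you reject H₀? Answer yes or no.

Exact binomial: n=34, k=20, p₀=1/4=0.2500
P(X=j) = C(n,j)·p₀^j·(1−p₀)^(n−j); p = Σ P(X=j) over j with P(X=j) ≤ P(X=20)
p-value (two-sided) = 0.00003
At α=0.1: p < α → reject H₀

reject H₀: yes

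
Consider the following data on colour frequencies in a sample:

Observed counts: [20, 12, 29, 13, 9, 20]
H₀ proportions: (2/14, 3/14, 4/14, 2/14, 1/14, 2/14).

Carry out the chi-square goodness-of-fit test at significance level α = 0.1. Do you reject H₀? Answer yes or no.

n = 103; E_i = n·p_i = [14.71, 22.07, 29.43, 14.71, 7.36, 14.71]
χ² = (20−14.71)²/14.71 + (12−22.07)²/22.07 + (29−29.43)²/29.43 + (13−14.71)²/14.71 + (9−7.36)²/7.36 + (20−14.71)²/14.71 = 8.9660
df = 5
p-value (upper-tail) = 0.11043
At α=0.1: p ≥ α → fail to reject H₀

reject H₀: no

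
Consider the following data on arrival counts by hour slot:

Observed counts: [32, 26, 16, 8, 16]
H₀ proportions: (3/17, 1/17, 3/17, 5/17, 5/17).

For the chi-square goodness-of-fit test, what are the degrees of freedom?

df = k − 1 = 5 − 1 = 4

degrees of freedom = 4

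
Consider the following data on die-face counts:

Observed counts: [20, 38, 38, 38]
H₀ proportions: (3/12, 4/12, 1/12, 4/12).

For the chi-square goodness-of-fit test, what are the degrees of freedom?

df = k − 1 = 4 − 1 = 3

degrees of freedom = 3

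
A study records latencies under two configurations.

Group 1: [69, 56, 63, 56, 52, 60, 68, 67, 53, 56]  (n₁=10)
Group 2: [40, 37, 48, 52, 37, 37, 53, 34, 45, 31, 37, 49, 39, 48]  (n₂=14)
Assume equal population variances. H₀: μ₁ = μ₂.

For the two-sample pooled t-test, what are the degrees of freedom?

degrees of freedom = 22

df = n₁ + n₂ − 2 = 10 + 14 − 2 = 22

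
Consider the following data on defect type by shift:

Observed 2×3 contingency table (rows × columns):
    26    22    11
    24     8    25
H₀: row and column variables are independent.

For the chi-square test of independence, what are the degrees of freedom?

degrees of freedom = 2

df = (r−1)(c−1) = (2−1)·(3−1) = 2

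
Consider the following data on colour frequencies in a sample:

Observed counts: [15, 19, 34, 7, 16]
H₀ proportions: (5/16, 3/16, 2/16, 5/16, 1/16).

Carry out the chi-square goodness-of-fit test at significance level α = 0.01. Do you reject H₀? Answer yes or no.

reject H₀: yes

n = 91; E_i = n·p_i = [28.44, 17.06, 11.38, 28.44, 5.69]
χ² = (15−28.44)²/28.44 + (19−17.06)²/17.06 + (34−11.38)²/11.38 + (7−28.44)²/28.44 + (16−5.69)²/5.69 = 86.4300
df = 4
p-value (upper-tail) = 0.00000
At α=0.01: p < α → reject H₀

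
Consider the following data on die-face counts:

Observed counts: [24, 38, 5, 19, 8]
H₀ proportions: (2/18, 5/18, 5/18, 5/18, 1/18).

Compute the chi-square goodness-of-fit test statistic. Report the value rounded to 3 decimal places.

test statistic = 43.489

n = 94; E_i = n·p_i = [10.44, 26.11, 26.11, 26.11, 5.22]
χ² = (24−10.44)²/10.44 + (38−26.11)²/26.11 + (5−26.11)²/26.11 + (19−26.11)²/26.11 + (8−5.22)²/5.22 = 43.4894
df = 4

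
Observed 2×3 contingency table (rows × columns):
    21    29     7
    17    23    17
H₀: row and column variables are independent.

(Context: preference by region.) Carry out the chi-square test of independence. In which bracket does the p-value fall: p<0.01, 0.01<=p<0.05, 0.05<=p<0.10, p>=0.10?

Row totals [57, 57], col totals [38, 52, 24], n=114
χ² = (21−19.00)²/19.00 + (29−26.00)²/26.00 + (7−12.00)²/12.00 + (17−19.00)²/19.00 + (23−26.00)²/26.00 + (17−12.00)²/12.00 = 5.2800
df = 2
p-value (upper-tail) = 0.07136
→ bracket: 0.05<=p<0.10

p-value bracket: 0.05<=p<0.10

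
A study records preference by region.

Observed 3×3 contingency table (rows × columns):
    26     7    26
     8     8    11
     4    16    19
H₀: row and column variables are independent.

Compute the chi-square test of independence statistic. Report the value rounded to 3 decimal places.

test statistic = 17.451

Row totals [59, 27, 39], col totals [38, 31, 56], n=125
χ² = (26−17.94)²/17.94 + (7−14.63)²/14.63 + (26−26.43)²/26.43 + (8−8.21)²/8.21 + (8−6.70)²/6.70 + (11−12.10)²/12.10 + (4−11.86)²/11.86 + (16−9.67)²/9.67 + (19−17.47)²/17.47 = 17.4513
df = 4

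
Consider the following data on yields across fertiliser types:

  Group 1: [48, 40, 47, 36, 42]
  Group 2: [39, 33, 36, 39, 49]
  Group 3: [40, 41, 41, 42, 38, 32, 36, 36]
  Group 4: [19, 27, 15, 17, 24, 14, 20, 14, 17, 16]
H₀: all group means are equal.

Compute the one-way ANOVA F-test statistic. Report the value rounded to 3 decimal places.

test statistic = 48.789

Group means [42.60, 39.20, 38.25, 18.30], grand mean 32.071
SSB = Σnᵢ(x̄ᵢ−x̄)² = 3010.257; SSW = ΣΣ(x−x̄ᵢ)² = 493.600
MSB = 3010.257/3 = 1003.4190; MSW = 493.600/24 = 20.5667
F = MSB/MSW = 48.7886
df = (3, 24)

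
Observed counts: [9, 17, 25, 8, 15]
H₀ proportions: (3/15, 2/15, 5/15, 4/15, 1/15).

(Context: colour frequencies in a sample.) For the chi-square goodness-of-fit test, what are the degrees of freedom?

df = k − 1 = 5 − 1 = 4

degrees of freedom = 4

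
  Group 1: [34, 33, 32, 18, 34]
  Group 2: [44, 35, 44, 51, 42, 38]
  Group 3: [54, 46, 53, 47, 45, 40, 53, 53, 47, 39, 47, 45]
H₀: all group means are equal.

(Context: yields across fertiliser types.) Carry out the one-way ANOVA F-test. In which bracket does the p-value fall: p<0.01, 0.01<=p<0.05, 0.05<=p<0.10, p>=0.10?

p-value bracket: p<0.01

Group means [30.20, 42.33, 47.42], grand mean 42.348
SSB = Σnᵢ(x̄ᵢ−x̄)² = 1046.167; SSW = ΣΣ(x−x̄ᵢ)² = 619.050
MSB = 1046.167/2 = 523.0837; MSW = 619.050/20 = 30.9525
F = MSB/MSW = 16.8996
df = (2, 20)
p-value (upper-tail) = 0.00005
→ bracket: p<0.01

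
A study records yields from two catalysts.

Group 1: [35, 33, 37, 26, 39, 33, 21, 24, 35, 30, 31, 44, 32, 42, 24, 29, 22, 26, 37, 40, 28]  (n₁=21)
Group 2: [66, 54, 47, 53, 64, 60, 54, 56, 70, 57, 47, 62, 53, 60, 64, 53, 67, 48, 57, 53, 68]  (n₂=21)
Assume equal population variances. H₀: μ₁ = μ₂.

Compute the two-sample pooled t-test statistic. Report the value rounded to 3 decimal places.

x̄₁=31.810, s₁=6.623, n₁=21
x̄₂=57.762, s₂=6.942, n₂=21
s_p² = [20·6.623² + 20·6.942²]/40 = 46.0262
SE = √(s_p²·(1/21+1/21)) = 2.0937
t = (31.810−57.762)/2.0937 = -12.3957
df = 40

test statistic = -12.396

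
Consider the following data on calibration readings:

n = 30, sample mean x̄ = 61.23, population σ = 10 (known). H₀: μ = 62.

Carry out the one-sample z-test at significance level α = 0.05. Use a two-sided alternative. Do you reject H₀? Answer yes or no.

SE = σ/√n = 10/√30 = 1.8257
z = (x̄−μ₀)/SE = (61.23−62)/1.8257 = -0.4217
p-value (two-sided) = 0.67321
At α=0.05: p ≥ α → fail to reject H₀

reject H₀: no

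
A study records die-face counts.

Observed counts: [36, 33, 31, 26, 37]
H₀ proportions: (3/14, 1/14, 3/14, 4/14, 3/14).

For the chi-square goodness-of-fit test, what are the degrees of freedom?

df = k − 1 = 5 − 1 = 4

degrees of freedom = 4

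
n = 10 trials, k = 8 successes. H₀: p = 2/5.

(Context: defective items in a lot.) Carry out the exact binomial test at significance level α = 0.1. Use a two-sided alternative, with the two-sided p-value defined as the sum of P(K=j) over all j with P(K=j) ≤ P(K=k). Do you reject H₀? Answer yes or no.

Exact binomial: n=10, k=8, p₀=2/5=0.4000
P(X=j) = C(n,j)·p₀^j·(1−p₀)^(n−j); p = Σ P(X=j) over j with P(X=j) ≤ P(X=8)
p-value (two-sided) = 0.01834
At α=0.1: p < α → reject H₀

reject H₀: yes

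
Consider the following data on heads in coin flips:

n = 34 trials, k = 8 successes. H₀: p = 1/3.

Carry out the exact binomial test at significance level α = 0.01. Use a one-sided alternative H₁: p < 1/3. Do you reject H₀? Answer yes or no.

reject H₀: no

Exact binomial: n=34, k=8, p₀=1/3=0.3333
P(X≤8) from Σ C(n,i)·p₀^i·(1−p₀)^(n−i)
p-value (one-sided, H₁ less) = 0.15088
At α=0.01: p ≥ α → fail to reject H₀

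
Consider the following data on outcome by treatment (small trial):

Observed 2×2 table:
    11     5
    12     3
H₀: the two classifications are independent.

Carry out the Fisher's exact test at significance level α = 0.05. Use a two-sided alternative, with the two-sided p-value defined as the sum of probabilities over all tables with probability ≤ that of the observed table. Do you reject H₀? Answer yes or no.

Margins: r₁=16, r₂=15, c₁=23, c₂=8, n=31
p_obs = C(16,11)·C(15,12)/C(31,23); sum pmf over tables with pmf ≤ p_obs
p-value (two-sided) = 0.68508
At α=0.05: p ≥ α → fail to reject H₀

reject H₀: no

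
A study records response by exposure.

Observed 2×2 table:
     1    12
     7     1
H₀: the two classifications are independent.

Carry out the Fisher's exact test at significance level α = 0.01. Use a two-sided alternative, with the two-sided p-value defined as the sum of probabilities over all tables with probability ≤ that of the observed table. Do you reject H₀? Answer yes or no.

reject H₀: yes

Margins: r₁=13, r₂=8, c₁=8, c₂=13, n=21
p_obs = C(13,1)·C(8,7)/C(21,8); sum pmf over tables with pmf ≤ p_obs
p-value (two-sided) = 0.00052
At α=0.01: p < α → reject H₀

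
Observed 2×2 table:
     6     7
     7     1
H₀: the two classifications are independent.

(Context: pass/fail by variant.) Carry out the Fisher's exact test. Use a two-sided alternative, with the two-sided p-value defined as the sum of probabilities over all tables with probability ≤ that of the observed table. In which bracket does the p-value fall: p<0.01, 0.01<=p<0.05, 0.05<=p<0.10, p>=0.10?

p-value bracket: 0.05<=p<0.10

Margins: r₁=13, r₂=8, c₁=13, c₂=8, n=21
p_obs = C(13,6)·C(8,7)/C(21,13); sum pmf over tables with pmf ≤ p_obs
p-value (two-sided) = 0.08504
→ bracket: 0.05<=p<0.10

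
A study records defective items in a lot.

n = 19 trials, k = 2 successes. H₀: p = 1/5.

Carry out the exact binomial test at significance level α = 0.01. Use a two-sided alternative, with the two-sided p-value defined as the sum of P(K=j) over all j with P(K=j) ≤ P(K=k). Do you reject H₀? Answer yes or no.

reject H₀: no

Exact binomial: n=19, k=2, p₀=1/5=0.2000
P(X=j) = C(n,j)·p₀^j·(1−p₀)^(n−j); p = Σ P(X=j) over j with P(X=j) ≤ P(X=2)
p-value (two-sided) = 0.39995
At α=0.01: p ≥ α → fail to reject H₀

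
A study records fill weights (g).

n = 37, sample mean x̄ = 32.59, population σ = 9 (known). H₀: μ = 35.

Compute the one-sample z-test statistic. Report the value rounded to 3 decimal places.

test statistic = -1.629

SE = σ/√n = 9/√37 = 1.4796
z = (x̄−μ₀)/SE = (32.59−35)/1.4796 = -1.6288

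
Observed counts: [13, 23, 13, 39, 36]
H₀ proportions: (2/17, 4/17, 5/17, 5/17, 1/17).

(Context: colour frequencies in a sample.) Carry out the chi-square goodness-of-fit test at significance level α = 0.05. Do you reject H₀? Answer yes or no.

reject H₀: yes

n = 124; E_i = n·p_i = [14.59, 29.18, 36.47, 36.47, 7.29]
χ² = (13−14.59)²/14.59 + (23−29.18)²/29.18 + (13−36.47)²/36.47 + (39−36.47)²/36.47 + (36−7.29)²/7.29 = 129.7319
df = 4
p-value (upper-tail) = 0.00000
At α=0.05: p < α → reject H₀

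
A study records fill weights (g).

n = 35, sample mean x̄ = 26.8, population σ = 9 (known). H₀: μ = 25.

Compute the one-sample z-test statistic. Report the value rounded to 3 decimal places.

test statistic = 1.183

SE = σ/√n = 9/√35 = 1.5213
z = (x̄−μ₀)/SE = (26.8−25)/1.5213 = 1.1832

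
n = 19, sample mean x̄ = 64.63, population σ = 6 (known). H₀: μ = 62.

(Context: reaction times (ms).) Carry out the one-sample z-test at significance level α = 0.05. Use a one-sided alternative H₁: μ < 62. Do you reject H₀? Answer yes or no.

reject H₀: no

SE = σ/√n = 6/√19 = 1.3765
z = (x̄−μ₀)/SE = (64.63−62)/1.3765 = 1.9107
p-value (one-sided, H₁ less) = 0.97198
At α=0.05: p ≥ α → fail to reject H₀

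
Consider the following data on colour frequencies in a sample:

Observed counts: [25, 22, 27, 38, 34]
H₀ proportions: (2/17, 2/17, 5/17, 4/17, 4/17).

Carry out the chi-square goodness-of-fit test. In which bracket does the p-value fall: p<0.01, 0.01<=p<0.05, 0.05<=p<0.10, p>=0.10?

n = 146; E_i = n·p_i = [17.18, 17.18, 42.94, 34.35, 34.35]
χ² = (25−17.18)²/17.18 + (22−17.18)²/17.18 + (27−42.94)²/42.94 + (38−34.35)²/34.35 + (34−34.35)²/34.35 = 11.2267
df = 4
p-value (upper-tail) = 0.02413
→ bracket: 0.01<=p<0.05

p-value bracket: 0.01<=p<0.05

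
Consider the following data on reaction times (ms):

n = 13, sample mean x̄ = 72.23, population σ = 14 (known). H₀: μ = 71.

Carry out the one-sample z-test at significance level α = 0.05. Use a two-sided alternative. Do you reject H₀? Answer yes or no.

reject H₀: no

SE = σ/√n = 14/√13 = 3.8829
z = (x̄−μ₀)/SE = (72.23−71)/3.8829 = 0.3168
p-value (two-sided) = 0.75142
At α=0.05: p ≥ α → fail to reject H₀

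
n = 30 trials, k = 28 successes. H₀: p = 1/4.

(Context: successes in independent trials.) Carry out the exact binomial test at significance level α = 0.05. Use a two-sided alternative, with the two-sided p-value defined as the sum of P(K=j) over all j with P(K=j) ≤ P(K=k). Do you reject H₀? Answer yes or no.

Exact binomial: n=30, k=28, p₀=1/4=0.2500
P(X=j) = C(n,j)·p₀^j·(1−p₀)^(n−j); p = Σ P(X=j) over j with P(X=j) ≤ P(X=28)
p-value (two-sided) = 0.00000
At α=0.05: p < α → reject H₀

reject H₀: yes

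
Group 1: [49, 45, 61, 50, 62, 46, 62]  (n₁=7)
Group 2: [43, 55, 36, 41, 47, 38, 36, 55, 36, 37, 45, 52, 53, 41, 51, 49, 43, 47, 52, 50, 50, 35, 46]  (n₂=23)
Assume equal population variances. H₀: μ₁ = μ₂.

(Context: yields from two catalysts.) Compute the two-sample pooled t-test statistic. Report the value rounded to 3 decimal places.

x̄₁=53.571, s₁=7.764, n₁=7
x̄₂=45.130, s₂=6.635, n₂=23
s_p² = [6·7.764² + 22·6.635²]/28 = 47.5115
SE = √(s_p²·(1/7+1/23)) = 2.9754
t = (53.571−45.130)/2.9754 = 2.8369
df = 28

test statistic = 2.837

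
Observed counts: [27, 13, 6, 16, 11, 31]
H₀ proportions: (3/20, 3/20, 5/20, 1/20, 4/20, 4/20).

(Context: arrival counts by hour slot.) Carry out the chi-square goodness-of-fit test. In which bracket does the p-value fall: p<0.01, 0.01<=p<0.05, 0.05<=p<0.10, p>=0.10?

n = 104; E_i = n·p_i = [15.60, 15.60, 26.00, 5.20, 20.80, 20.80]
χ² = (27−15.60)²/15.60 + (13−15.60)²/15.60 + (6−26.00)²/26.00 + (16−5.20)²/5.20 + (11−20.80)²/20.80 + (31−20.80)²/20.80 = 56.1987
df = 5
p-value (upper-tail) = 0.00000
→ bracket: p<0.01

p-value bracket: p<0.01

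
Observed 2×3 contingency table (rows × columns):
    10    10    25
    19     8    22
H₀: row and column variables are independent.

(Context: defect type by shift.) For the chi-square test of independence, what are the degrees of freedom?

degrees of freedom = 2

df = (r−1)(c−1) = (2−1)·(3−1) = 2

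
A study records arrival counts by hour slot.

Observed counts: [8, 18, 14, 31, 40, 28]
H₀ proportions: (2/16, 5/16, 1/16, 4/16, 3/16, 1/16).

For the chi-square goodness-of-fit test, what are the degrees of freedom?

df = k − 1 = 6 − 1 = 5

degrees of freedom = 5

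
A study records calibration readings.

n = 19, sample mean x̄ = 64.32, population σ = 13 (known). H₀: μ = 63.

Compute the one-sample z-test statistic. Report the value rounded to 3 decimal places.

test statistic = 0.443

SE = σ/√n = 13/√19 = 2.9824
z = (x̄−μ₀)/SE = (64.32−63)/2.9824 = 0.4426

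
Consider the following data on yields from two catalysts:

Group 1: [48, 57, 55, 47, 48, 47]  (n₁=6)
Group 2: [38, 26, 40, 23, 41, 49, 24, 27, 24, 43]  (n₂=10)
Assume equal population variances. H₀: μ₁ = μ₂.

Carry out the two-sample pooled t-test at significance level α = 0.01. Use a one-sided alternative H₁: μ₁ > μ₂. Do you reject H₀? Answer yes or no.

x̄₁=50.333, s₁=4.457, n₁=6
x̄₂=33.500, s₂=9.652, n₂=10
s_p² = [5·4.457² + 9·9.652²]/14 = 66.9881
SE = √(s_p²·(1/6+1/10)) = 4.2265
t = (50.333−33.500)/4.2265 = 3.9828
df = 14
p-value (one-sided, H₁ greater) = 0.00068
At α=0.01: p < α → reject H₀

reject H₀: yes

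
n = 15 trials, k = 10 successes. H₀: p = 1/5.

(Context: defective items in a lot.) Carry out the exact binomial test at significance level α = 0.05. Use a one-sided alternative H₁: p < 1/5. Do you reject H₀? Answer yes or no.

Exact binomial: n=15, k=10, p₀=1/5=0.2000
P(X≤10) from Σ C(n,i)·p₀^i·(1−p₀)^(n−i)
p-value (one-sided, H₁ less) = 0.99999
At α=0.05: p ≥ α → fail to reject H₀

reject H₀: no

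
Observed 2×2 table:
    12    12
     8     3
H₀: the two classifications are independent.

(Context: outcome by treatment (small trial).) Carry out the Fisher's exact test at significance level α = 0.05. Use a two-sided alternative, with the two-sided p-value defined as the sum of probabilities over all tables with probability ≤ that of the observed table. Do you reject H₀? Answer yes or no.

Margins: r₁=24, r₂=11, c₁=20, c₂=15, n=35
p_obs = C(24,12)·C(11,8)/C(35,20); sum pmf over tables with pmf ≤ p_obs
p-value (two-sided) = 0.28142
At α=0.05: p ≥ α → fail to reject H₀

reject H₀: no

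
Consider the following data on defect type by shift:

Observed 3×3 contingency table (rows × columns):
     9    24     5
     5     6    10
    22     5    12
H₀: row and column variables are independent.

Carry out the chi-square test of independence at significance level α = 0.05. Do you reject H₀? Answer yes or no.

reject H₀: yes

Row totals [38, 21, 39], col totals [36, 35, 27], n=98
χ² = (9−13.96)²/13.96 + (24−13.57)²/13.57 + (5−10.47)²/10.47 + (5−7.71)²/7.71 + (6−7.50)²/7.50 + (10−5.79)²/5.79 + (22−14.33)²/14.33 + (5−13.93)²/13.93 + (12−10.74)²/10.74 = 26.9374
df = 4
p-value (upper-tail) = 0.00002
At α=0.05: p < α → reject H₀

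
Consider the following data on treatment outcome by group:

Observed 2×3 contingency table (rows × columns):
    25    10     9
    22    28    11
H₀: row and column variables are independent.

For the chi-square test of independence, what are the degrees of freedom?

df = (r−1)(c−1) = (2−1)·(3−1) = 2

degrees of freedom = 2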